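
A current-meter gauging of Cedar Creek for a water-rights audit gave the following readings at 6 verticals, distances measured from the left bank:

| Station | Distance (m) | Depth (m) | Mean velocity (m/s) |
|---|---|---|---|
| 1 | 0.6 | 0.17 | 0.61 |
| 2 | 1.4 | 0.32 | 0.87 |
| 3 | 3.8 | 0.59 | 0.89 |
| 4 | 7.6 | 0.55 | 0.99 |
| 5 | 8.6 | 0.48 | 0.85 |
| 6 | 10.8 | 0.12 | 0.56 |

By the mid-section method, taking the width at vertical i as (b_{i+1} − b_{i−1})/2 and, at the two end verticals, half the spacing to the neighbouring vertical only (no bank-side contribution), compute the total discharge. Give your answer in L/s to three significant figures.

4150 L/s

w_1 = (1.4 − 0.6)/2 = 0.4 m; q_1 = 0.61 × 0.17 × 0.4 = 0.04148 m³/s
w_2 = (3.8 − 0.6)/2 = 1.6 m; q_2 = 0.87 × 0.32 × 1.6 = 0.4454 m³/s
w_3 = (7.6 − 1.4)/2 = 3.1 m; q_3 = 0.89 × 0.59 × 3.1 = 1.628 m³/s
w_4 = (8.6 − 3.8)/2 = 2.4 m; q_4 = 0.99 × 0.55 × 2.4 = 1.307 m³/s
w_5 = (10.8 − 7.6)/2 = 1.6 m; q_5 = 0.85 × 0.48 × 1.6 = 0.6528 m³/s
w_6 = (10.8 − 8.6)/2 = 1.1 m; q_6 = 0.56 × 0.12 × 1.1 = 0.07392 m³/s
Q = Σ qᵢ = 4.148 m³/s
= 4.148 × 1000 = 4148 L/s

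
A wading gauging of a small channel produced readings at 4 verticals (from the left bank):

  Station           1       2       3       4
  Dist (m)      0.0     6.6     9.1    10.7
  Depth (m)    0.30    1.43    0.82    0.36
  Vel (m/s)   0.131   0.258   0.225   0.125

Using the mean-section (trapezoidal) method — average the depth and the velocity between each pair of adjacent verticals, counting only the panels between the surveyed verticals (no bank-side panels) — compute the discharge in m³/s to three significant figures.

1.95 m³/s

Panel 1-2: Δb = 6.6 m, d̄ = (0.30+1.43)/2 = 0.865, v̄ = (0.131+0.258)/2 = 0.1945 → q = 6.6×0.865×0.1945 = 1.110 m³/s
Panel 2-3: Δb = 2.5 m, d̄ = (1.43+0.82)/2 = 1.125, v̄ = (0.258+0.225)/2 = 0.2415 → q = 2.5×1.125×0.2415 = 0.6792 m³/s
Panel 3-4: Δb = 1.6 m, d̄ = (0.82+0.36)/2 = 0.59, v̄ = (0.225+0.125)/2 = 0.175 → q = 1.6×0.59×0.175 = 0.1652 m³/s
Q = Σ q = 1.955 m³/s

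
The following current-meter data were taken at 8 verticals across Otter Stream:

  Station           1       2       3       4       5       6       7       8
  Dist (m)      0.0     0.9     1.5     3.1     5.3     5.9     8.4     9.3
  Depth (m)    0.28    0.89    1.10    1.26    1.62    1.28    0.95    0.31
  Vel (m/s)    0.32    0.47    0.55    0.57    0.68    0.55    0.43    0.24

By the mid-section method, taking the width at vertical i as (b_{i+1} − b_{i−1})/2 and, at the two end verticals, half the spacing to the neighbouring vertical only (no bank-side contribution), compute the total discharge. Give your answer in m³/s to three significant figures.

w_1 = (0.9 − 0.0)/2 = 0.45 m; q_1 = 0.32 × 0.28 × 0.45 = 0.04032 m³/s
w_2 = (1.5 − 0.0)/2 = 0.75 m; q_2 = 0.47 × 0.89 × 0.75 = 0.3137 m³/s
w_3 = (3.1 − 0.9)/2 = 1.1 m; q_3 = 0.55 × 1.10 × 1.1 = 0.6655 m³/s
w_4 = (5.3 − 1.5)/2 = 1.9 m; q_4 = 0.57 × 1.26 × 1.9 = 1.365 m³/s
w_5 = (5.9 − 3.1)/2 = 1.4 m; q_5 = 0.68 × 1.62 × 1.4 = 1.542 m³/s
w_6 = (8.4 − 5.3)/2 = 1.55 m; q_6 = 0.55 × 1.28 × 1.55 = 1.091 m³/s
w_7 = (9.3 − 5.9)/2 = 1.7 m; q_7 = 0.43 × 0.95 × 1.7 = 0.6945 m³/s
w_8 = (9.3 − 8.4)/2 = 0.45 m; q_8 = 0.24 × 0.31 × 0.45 = 0.03348 m³/s
Q = Σ qᵢ = 5.745 m³/s

5.75 m³/s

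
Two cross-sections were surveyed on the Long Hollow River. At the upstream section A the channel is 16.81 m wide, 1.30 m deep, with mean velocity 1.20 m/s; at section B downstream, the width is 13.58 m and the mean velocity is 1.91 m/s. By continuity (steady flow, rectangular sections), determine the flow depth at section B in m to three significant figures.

Q = A₁V₁ = (16.81×1.30) × 1.20 = 26.22 m³/s
d₂ = Q/(b₂ V₂) = 26.22/(13.58×1.91) = 1.011 m

1.01 m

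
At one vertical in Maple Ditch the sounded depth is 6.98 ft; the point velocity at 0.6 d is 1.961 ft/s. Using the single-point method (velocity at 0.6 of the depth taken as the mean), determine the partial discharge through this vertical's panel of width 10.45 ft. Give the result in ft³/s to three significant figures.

143 ft³/s

v̄ = v₀.₆ = 1.961 ft/s
q = v̄ × d × w = 1.961 × 6.98 × 10.45 = 143.0 ft³/s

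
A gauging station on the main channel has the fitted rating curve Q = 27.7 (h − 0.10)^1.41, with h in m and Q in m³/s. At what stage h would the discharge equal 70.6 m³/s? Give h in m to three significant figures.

2.04 m

h − h₀ = (Q/C)^(1/b) = (70.6/27.7)^(1/1.41) = 1.942 m
h = 0.10 + 1.942 = 2.042 m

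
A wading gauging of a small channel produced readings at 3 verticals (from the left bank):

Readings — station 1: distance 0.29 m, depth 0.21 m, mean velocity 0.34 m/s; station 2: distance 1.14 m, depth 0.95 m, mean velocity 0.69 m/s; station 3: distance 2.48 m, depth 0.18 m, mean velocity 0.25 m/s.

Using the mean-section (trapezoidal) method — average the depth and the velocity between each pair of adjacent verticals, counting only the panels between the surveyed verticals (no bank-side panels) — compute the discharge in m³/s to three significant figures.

Panel 1-2: Δb = 0.85 m, d̄ = (0.21+0.95)/2 = 0.58, v̄ = (0.34+0.69)/2 = 0.515 → q = 0.85×0.58×0.515 = 0.2539 m³/s
Panel 2-3: Δb = 1.34 m, d̄ = (0.95+0.18)/2 = 0.565, v̄ = (0.69+0.25)/2 = 0.47 → q = 1.34×0.565×0.47 = 0.3558 m³/s
Q = Σ q = 0.6097 m³/s

0.610 m³/s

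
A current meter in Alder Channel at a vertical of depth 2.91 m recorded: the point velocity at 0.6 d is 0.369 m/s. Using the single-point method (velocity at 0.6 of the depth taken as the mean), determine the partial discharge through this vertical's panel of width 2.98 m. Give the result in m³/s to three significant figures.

v̄ = v₀.₆ = 0.369 m/s
q = v̄ × d × w = 0.3690 × 2.91 × 2.98 = 3.200 m³/s

3.20 m³/s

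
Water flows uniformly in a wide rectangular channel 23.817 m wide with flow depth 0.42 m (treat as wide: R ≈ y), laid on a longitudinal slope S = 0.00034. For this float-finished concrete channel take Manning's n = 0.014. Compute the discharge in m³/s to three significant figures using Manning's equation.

A = b·y = 23.817 × 0.42 = 10.00 m²
Wide channel: R ≈ y = 0.42 m
Q = (1/n)·A·R^(2/3)·S^(1/2) = (1/0.014) × 10.00 × 0.4200^(2/3) × 0.00034^(1/2) = 7.389 m³/s

7.39 m³/s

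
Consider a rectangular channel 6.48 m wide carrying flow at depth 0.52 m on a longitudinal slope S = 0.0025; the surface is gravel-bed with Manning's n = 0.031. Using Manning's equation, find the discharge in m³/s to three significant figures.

A = b·y = 6.48 × 0.52 = 3.370 m²
P = b + 2y = 6.48 + 2×0.52 = 7.520 m
R = A/P = 3.370/7.520 = 0.4481 m
Q = (1/n)·A·R^(2/3)·S^(1/2) = (1/0.031) × 3.370 × 0.4481^(2/3) × 0.0025^(1/2) = 3.182 m³/s

3.18 m³/s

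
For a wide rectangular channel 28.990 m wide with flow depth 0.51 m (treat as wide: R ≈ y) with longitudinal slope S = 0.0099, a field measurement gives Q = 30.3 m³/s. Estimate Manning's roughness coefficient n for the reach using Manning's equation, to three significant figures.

A = b·y = 28.990 × 0.51 = 14.78 m²
Wide channel: R ≈ y = 0.51 m
n = (1/Q)·A·R^(2/3)·S^(1/2) = (1/30.3) × 14.78 × 0.6383 × 0.09950 = 0.03099

0.0310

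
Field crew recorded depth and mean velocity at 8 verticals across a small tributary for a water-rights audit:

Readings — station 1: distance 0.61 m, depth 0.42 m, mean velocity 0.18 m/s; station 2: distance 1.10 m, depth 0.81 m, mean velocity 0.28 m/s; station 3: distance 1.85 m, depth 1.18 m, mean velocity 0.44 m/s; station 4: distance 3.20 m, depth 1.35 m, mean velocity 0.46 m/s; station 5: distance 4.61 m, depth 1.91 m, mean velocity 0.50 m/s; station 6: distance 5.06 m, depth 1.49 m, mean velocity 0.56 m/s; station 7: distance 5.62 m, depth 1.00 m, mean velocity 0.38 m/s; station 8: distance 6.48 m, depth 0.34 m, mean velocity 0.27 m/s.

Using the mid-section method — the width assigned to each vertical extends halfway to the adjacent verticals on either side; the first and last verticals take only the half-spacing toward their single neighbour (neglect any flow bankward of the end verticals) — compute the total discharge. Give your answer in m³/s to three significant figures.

w_1 = (1.10 − 0.61)/2 = 0.245 m; q_1 = 0.18 × 0.42 × 0.245 = 0.01852 m³/s
w_2 = (1.85 − 0.61)/2 = 0.62 m; q_2 = 0.28 × 0.81 × 0.62 = 0.1406 m³/s
w_3 = (3.20 − 1.10)/2 = 1.05 m; q_3 = 0.44 × 1.18 × 1.05 = 0.5452 m³/s
w_4 = (4.61 − 1.85)/2 = 1.38 m; q_4 = 0.46 × 1.35 × 1.38 = 0.8570 m³/s
w_5 = (5.06 − 3.20)/2 = 0.93 m; q_5 = 0.50 × 1.91 × 0.93 = 0.8882 m³/s
w_6 = (5.62 − 4.61)/2 = 0.505 m; q_6 = 0.56 × 1.49 × 0.505 = 0.4214 m³/s
w_7 = (6.48 − 5.06)/2 = 0.71 m; q_7 = 0.38 × 1.00 × 0.71 = 0.2698 m³/s
w_8 = (6.48 − 5.62)/2 = 0.43 m; q_8 = 0.27 × 0.34 × 0.43 = 0.03947 m³/s
Q = Σ qᵢ = 3.180 m³/s

3.18 m³/s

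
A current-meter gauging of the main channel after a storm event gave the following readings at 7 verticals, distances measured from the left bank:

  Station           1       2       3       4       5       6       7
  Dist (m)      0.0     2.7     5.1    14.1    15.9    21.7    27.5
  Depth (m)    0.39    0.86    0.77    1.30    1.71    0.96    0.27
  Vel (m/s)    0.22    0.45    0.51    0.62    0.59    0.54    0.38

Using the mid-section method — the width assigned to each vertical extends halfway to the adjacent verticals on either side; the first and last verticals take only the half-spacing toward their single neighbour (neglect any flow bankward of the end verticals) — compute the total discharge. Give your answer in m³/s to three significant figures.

14.8 m³/s

w_1 = (2.7 − 0.0)/2 = 1.35 m; q_1 = 0.22 × 0.39 × 1.35 = 0.1158 m³/s
w_2 = (5.1 − 0.0)/2 = 2.55 m; q_2 = 0.45 × 0.86 × 2.55 = 0.9869 m³/s
w_3 = (14.1 − 2.7)/2 = 5.7 m; q_3 = 0.51 × 0.77 × 5.7 = 2.238 m³/s
w_4 = (15.9 − 5.1)/2 = 5.4 m; q_4 = 0.62 × 1.30 × 5.4 = 4.352 m³/s
w_5 = (21.7 − 14.1)/2 = 3.8 m; q_5 = 0.59 × 1.71 × 3.8 = 3.834 m³/s
w_6 = (27.5 − 15.9)/2 = 5.8 m; q_6 = 0.54 × 0.96 × 5.8 = 3.007 m³/s
w_7 = (27.5 − 21.7)/2 = 2.9 m; q_7 = 0.38 × 0.27 × 2.9 = 0.2975 m³/s
Q = Σ qᵢ = 14.83 m³/s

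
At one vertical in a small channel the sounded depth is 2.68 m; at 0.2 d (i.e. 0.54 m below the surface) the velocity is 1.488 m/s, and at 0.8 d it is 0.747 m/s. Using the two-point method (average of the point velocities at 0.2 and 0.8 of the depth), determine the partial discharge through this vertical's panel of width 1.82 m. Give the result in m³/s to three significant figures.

5.45 m³/s

v̄ = (1.488 + 0.747) / 2 = 1.118 m/s
q = v̄ × d × w = 1.118 × 2.68 × 1.82 = 5.451 m³/s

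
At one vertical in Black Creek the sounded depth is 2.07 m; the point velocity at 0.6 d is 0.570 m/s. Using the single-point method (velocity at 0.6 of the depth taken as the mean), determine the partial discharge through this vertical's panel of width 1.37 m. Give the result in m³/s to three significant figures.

1.62 m³/s

v̄ = v₀.₆ = 0.570 m/s
q = v̄ × d × w = 0.5700 × 2.07 × 1.37 = 1.616 m³/s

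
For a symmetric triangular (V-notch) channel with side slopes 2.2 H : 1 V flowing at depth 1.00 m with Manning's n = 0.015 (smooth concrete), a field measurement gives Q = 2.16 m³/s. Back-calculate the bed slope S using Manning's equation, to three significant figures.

0.000619

A = z·y² = 2.2×1.00² = 2.200 m²
P = 2y√(1+z²) = 2×1.00×√(1+2.2²) = 4.833 m
R = A/P = 2.200/4.833 = 0.4552 m
S = (Q·n / (1·A·R^(2/3)))² = (2.16×0.015 / (1×2.200×0.5917))² = 0.0006194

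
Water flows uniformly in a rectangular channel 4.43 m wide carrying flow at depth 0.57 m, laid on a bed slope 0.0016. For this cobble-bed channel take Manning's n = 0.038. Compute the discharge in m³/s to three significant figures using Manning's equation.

1.57 m³/s

A = b·y = 4.43 × 0.57 = 2.525 m²
P = b + 2y = 4.43 + 2×0.57 = 5.570 m
R = A/P = 2.525/5.570 = 0.4533 m
Q = (1/n)·A·R^(2/3)·S^(1/2) = (1/0.038) × 2.525 × 0.4533^(2/3) × 0.0016^(1/2) = 1.569 m³/s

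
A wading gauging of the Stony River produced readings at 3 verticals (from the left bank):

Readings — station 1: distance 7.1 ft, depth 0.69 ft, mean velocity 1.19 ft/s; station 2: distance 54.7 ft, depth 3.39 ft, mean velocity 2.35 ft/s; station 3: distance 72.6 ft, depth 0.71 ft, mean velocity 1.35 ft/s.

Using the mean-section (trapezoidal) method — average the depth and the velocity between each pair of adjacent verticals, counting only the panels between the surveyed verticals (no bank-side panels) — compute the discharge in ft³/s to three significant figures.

Panel 1-2: Δb = 47.6 ft, d̄ = (0.69+3.39)/2 = 2.04, v̄ = (1.19+2.35)/2 = 1.77 → q = 47.6×2.04×1.77 = 171.9 ft³/s
Panel 2-3: Δb = 17.9 ft, d̄ = (3.39+0.71)/2 = 2.05, v̄ = (2.35+1.35)/2 = 1.85 → q = 17.9×2.05×1.85 = 67.89 ft³/s
Q = Σ q = 239.8 ft³/s

240 ft³/s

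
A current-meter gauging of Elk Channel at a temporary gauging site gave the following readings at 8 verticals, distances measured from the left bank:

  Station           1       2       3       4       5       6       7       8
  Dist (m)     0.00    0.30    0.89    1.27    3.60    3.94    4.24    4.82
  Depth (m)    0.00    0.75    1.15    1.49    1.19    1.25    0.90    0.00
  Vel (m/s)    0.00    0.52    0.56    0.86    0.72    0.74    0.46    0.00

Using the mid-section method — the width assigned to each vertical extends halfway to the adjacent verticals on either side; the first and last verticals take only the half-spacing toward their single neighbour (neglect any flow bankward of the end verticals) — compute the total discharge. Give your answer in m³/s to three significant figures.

w_2 = (0.89 − 0.00)/2 = 0.445 m; q_2 = 0.52 × 0.75 × 0.445 = 0.1736 m³/s
w_3 = (1.27 − 0.30)/2 = 0.485 m; q_3 = 0.56 × 1.15 × 0.485 = 0.3123 m³/s
w_4 = (3.60 − 0.89)/2 = 1.355 m; q_4 = 0.86 × 1.49 × 1.355 = 1.736 m³/s
w_5 = (3.94 − 1.27)/2 = 1.335 m; q_5 = 0.72 × 1.19 × 1.335 = 1.144 m³/s
w_6 = (4.24 − 3.60)/2 = 0.32 m; q_6 = 0.74 × 1.25 × 0.32 = 0.2960 m³/s
w_7 = (4.82 − 3.94)/2 = 0.44 m; q_7 = 0.46 × 0.90 × 0.44 = 0.1822 m³/s
Stations 1, 8 contribute zero (depth or velocity is 0).
Q = Σ qᵢ = 3.844 m³/s

3.84 m³/s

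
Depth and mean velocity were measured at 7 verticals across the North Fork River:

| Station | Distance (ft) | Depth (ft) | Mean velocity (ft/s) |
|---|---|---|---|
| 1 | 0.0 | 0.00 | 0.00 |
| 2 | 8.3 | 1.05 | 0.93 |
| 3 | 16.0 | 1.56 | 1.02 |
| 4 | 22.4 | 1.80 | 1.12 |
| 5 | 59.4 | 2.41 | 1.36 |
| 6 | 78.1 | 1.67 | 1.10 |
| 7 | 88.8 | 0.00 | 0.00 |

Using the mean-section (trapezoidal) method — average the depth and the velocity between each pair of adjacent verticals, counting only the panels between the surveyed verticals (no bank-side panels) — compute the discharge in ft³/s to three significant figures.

Panel 1-2: Δb = 8.3 ft, d̄ = (0.00+1.05)/2 = 0.525, v̄ = (0.00+0.93)/2 = 0.465 → q = 8.3×0.525×0.465 = 2.026 ft³/s
Panel 2-3: Δb = 7.7 ft, d̄ = (1.05+1.56)/2 = 1.305, v̄ = (0.93+1.02)/2 = 0.975 → q = 7.7×1.305×0.975 = 9.797 ft³/s
Panel 3-4: Δb = 6.4 ft, d̄ = (1.56+1.80)/2 = 1.68, v̄ = (1.02+1.12)/2 = 1.07 → q = 6.4×1.68×1.07 = 11.50 ft³/s
Panel 4-5: Δb = 37 ft, d̄ = (1.80+2.41)/2 = 2.105, v̄ = (1.12+1.36)/2 = 1.24 → q = 37×2.105×1.24 = 96.58 ft³/s
Panel 5-6: Δb = 18.7 ft, d̄ = (2.41+1.67)/2 = 2.04, v̄ = (1.36+1.10)/2 = 1.23 → q = 18.7×2.04×1.23 = 46.92 ft³/s
Panel 6-7: Δb = 10.7 ft, d̄ = (1.67+0.00)/2 = 0.835, v̄ = (1.10+0.00)/2 = 0.55 → q = 10.7×0.835×0.55 = 4.914 ft³/s
Q = Σ q = 171.7 ft³/s

172 ft³/s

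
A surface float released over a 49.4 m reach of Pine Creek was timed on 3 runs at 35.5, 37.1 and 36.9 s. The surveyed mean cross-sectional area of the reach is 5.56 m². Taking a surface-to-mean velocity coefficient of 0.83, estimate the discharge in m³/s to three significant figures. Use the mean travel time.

t̄ = (35.5 + 37.1 + 36.9) / 3 = 36.5 s
v_surface = L / t̄ = 49.4 / 36.5 = 1.353 m/s
v_mean = 0.83 × 1.353 = 1.123 m/s
Q = A × v_mean = 5.56 × 1.123 = 6.246 m³/s

6.25 m³/s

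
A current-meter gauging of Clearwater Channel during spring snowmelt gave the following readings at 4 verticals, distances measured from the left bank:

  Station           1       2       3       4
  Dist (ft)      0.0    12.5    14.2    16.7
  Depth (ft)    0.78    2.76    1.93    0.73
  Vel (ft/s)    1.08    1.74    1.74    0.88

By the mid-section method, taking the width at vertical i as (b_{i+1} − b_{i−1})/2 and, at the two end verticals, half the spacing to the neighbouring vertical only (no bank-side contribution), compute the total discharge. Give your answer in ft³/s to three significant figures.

w_1 = (12.5 − 0.0)/2 = 6.25 ft; q_1 = 1.08 × 0.78 × 6.25 = 5.265 ft³/s
w_2 = (14.2 − 0.0)/2 = 7.1 ft; q_2 = 1.74 × 2.76 × 7.1 = 34.10 ft³/s
w_3 = (16.7 − 12.5)/2 = 2.1 ft; q_3 = 1.74 × 1.93 × 2.1 = 7.052 ft³/s
w_4 = (16.7 − 14.2)/2 = 1.25 ft; q_4 = 0.88 × 0.73 × 1.25 = 0.8030 ft³/s
Q = Σ qᵢ = 47.22 ft³/s

47.2 ft³/s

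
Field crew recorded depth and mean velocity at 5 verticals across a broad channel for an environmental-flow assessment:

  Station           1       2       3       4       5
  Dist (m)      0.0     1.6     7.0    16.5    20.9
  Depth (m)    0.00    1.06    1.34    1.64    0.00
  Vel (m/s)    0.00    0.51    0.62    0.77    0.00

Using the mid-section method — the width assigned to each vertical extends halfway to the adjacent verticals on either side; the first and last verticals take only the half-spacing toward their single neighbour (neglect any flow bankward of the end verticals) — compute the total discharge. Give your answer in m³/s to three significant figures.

w_2 = (7.0 − 0.0)/2 = 3.5 m; q_2 = 0.51 × 1.06 × 3.5 = 1.892 m³/s
w_3 = (16.5 − 1.6)/2 = 7.45 m; q_3 = 0.62 × 1.34 × 7.45 = 6.189 m³/s
w_4 = (20.9 − 7.0)/2 = 6.95 m; q_4 = 0.77 × 1.64 × 6.95 = 8.776 m³/s
Stations 1, 5 contribute zero (depth or velocity is 0).
Q = Σ qᵢ = 16.86 m³/s

16.9 m³/s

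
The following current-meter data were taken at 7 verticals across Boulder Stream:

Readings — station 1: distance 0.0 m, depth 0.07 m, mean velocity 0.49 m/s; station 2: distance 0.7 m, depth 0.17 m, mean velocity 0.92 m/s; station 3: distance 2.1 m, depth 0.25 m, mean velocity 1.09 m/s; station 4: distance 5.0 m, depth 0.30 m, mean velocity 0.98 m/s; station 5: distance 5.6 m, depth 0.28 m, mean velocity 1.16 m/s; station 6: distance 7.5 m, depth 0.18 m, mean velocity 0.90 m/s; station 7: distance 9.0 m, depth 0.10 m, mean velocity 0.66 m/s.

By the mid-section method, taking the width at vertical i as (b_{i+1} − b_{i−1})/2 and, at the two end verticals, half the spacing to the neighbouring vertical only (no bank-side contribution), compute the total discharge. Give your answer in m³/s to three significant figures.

2.01 m³/s

w_1 = (0.7 − 0.0)/2 = 0.35 m; q_1 = 0.49 × 0.07 × 0.35 = 0.01201 m³/s
w_2 = (2.1 − 0.0)/2 = 1.05 m; q_2 = 0.92 × 0.17 × 1.05 = 0.1642 m³/s
w_3 = (5.0 − 0.7)/2 = 2.15 m; q_3 = 1.09 × 0.25 × 2.15 = 0.5859 m³/s
w_4 = (5.6 − 2.1)/2 = 1.75 m; q_4 = 0.98 × 0.30 × 1.75 = 0.5145 m³/s
w_5 = (7.5 − 5.0)/2 = 1.25 m; q_5 = 1.16 × 0.28 × 1.25 = 0.4060 m³/s
w_6 = (9.0 − 5.6)/2 = 1.7 m; q_6 = 0.90 × 0.18 × 1.7 = 0.2754 m³/s
w_7 = (9.0 − 7.5)/2 = 0.75 m; q_7 = 0.66 × 0.10 × 0.75 = 0.04950 m³/s
Q = Σ qᵢ = 2.008 m³/s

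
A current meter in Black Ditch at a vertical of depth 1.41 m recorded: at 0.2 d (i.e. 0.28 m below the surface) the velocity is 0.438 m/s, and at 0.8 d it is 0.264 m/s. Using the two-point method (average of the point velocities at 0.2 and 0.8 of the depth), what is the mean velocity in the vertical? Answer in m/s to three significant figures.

0.351 m/s

v̄ = (0.438 + 0.264) / 2 = 0.3510 m/s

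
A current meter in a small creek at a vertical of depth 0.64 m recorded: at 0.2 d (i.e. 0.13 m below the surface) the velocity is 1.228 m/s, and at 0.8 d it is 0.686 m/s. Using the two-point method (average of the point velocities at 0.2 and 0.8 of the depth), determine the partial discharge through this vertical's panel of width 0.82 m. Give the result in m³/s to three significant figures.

v̄ = (1.228 + 0.686) / 2 = 0.9570 m/s
q = v̄ × d × w = 0.9570 × 0.64 × 0.82 = 0.5022 m³/s

0.502 m³/s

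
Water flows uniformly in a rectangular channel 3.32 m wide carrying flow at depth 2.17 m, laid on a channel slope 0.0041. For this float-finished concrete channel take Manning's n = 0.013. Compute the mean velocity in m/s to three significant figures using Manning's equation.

4.73 m/s

A = b·y = 3.32 × 2.17 = 7.204 m²
P = b + 2y = 3.32 + 2×2.17 = 7.660 m
R = A/P = 7.204/7.660 = 0.9405 m
Q = (1/n)·A·R^(2/3)·S^(1/2) = (1/0.013) × 7.204 × 0.9405^(2/3) × 0.0041^(1/2) = 34.06 m³/s
V = Q/A = 34.06/7.204 = 4.728 m/s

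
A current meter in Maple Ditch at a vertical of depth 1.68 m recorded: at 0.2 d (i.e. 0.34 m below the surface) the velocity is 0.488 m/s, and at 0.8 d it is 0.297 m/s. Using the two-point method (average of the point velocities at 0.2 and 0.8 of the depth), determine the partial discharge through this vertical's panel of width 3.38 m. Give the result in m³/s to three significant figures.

v̄ = (0.488 + 0.297) / 2 = 0.3925 m/s
q = v̄ × d × w = 0.3925 × 1.68 × 3.38 = 2.229 m³/s

2.23 m³/s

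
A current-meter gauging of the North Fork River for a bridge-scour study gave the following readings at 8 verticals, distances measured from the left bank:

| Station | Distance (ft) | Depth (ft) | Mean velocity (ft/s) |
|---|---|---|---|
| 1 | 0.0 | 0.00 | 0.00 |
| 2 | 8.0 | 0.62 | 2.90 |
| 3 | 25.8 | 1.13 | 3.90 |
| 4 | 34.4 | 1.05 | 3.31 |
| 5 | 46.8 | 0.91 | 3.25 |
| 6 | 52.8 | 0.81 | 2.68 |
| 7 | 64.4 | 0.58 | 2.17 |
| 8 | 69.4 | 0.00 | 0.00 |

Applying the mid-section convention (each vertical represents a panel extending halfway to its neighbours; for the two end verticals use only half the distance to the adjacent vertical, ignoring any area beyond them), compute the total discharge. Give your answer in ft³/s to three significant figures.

w_2 = (25.8 − 0.0)/2 = 12.9 ft; q_2 = 2.90 × 0.62 × 12.9 = 23.19 ft³/s
w_3 = (34.4 − 8.0)/2 = 13.2 ft; q_3 = 3.90 × 1.13 × 13.2 = 58.17 ft³/s
w_4 = (46.8 − 25.8)/2 = 10.5 ft; q_4 = 3.31 × 1.05 × 10.5 = 36.49 ft³/s
w_5 = (52.8 − 34.4)/2 = 9.2 ft; q_5 = 3.25 × 0.91 × 9.2 = 27.21 ft³/s
w_6 = (64.4 − 46.8)/2 = 8.8 ft; q_6 = 2.68 × 0.81 × 8.8 = 19.10 ft³/s
w_7 = (69.4 − 52.8)/2 = 8.3 ft; q_7 = 2.17 × 0.58 × 8.3 = 10.45 ft³/s
Stations 1, 8 contribute zero (depth or velocity is 0).
Q = Σ qᵢ = 174.6 ft³/s

175 ft³/s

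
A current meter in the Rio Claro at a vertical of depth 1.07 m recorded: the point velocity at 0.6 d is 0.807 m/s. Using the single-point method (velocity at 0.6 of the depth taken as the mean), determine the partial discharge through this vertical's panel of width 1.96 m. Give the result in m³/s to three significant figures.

1.69 m³/s

v̄ = v₀.₆ = 0.807 m/s
q = v̄ × d × w = 0.8070 × 1.07 × 1.96 = 1.692 m³/s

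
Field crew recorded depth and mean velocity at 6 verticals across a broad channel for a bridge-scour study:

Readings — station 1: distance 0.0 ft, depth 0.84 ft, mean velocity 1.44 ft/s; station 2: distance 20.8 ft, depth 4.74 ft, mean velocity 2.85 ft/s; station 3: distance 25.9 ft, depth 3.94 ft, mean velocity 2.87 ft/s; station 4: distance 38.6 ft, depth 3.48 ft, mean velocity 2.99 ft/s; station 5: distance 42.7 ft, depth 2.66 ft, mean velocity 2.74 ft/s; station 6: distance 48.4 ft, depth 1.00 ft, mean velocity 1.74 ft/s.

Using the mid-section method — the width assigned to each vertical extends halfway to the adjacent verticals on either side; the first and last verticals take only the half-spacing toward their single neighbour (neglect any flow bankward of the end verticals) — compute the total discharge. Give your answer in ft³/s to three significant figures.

416 ft³/s

w_1 = (20.8 − 0.0)/2 = 10.4 ft; q_1 = 1.44 × 0.84 × 10.4 = 12.58 ft³/s
w_2 = (25.9 − 0.0)/2 = 12.95 ft; q_2 = 2.85 × 4.74 × 12.95 = 174.9 ft³/s
w_3 = (38.6 − 20.8)/2 = 8.9 ft; q_3 = 2.87 × 3.94 × 8.9 = 100.6 ft³/s
w_4 = (42.7 − 25.9)/2 = 8.4 ft; q_4 = 2.99 × 3.48 × 8.4 = 87.40 ft³/s
w_5 = (48.4 − 38.6)/2 = 4.9 ft; q_5 = 2.74 × 2.66 × 4.9 = 35.71 ft³/s
w_6 = (48.4 − 42.7)/2 = 2.85 ft; q_6 = 1.74 × 1.00 × 2.85 = 4.959 ft³/s
Q = Σ qᵢ = 416.2 ft³/s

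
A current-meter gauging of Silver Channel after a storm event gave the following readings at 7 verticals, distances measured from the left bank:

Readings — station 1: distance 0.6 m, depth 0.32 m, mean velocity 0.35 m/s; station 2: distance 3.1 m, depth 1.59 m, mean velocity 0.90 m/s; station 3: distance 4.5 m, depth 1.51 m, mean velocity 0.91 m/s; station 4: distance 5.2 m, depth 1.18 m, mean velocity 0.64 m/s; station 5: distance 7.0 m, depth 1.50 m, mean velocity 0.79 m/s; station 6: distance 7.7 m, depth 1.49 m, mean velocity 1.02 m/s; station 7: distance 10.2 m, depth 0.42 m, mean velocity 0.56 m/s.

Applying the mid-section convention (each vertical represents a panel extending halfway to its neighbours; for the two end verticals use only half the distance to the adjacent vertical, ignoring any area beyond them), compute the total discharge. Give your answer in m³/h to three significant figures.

w_1 = (3.1 − 0.6)/2 = 1.25 m; q_1 = 0.35 × 0.32 × 1.25 = 0.1400 m³/s
w_2 = (4.5 − 0.6)/2 = 1.95 m; q_2 = 0.90 × 1.59 × 1.95 = 2.790 m³/s
w_3 = (5.2 − 3.1)/2 = 1.05 m; q_3 = 0.91 × 1.51 × 1.05 = 1.443 m³/s
w_4 = (7.0 − 4.5)/2 = 1.25 m; q_4 = 0.64 × 1.18 × 1.25 = 0.9440 m³/s
w_5 = (7.7 − 5.2)/2 = 1.25 m; q_5 = 0.79 × 1.50 × 1.25 = 1.481 m³/s
w_6 = (10.2 − 7.0)/2 = 1.6 m; q_6 = 1.02 × 1.49 × 1.6 = 2.432 m³/s
w_7 = (10.2 − 7.7)/2 = 1.25 m; q_7 = 0.56 × 0.42 × 1.25 = 0.2940 m³/s
Q = Σ qᵢ = 9.524 m³/s
= 9.524 × 3600 = 34290 m³/h

34300 m³/h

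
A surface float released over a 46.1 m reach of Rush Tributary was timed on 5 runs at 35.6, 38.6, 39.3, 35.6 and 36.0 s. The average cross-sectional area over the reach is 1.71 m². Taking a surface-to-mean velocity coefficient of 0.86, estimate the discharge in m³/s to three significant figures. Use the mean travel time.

t̄ = (35.6 + 38.6 + 39.3 + 35.6 + 36.0) / 5 = 37.02 s
v_surface = L / t̄ = 46.1 / 37.02 = 1.245 m/s
v_mean = 0.86 × 1.245 = 1.071 m/s
Q = A × v_mean = 1.71 × 1.071 = 1.831 m³/s

1.83 m³/s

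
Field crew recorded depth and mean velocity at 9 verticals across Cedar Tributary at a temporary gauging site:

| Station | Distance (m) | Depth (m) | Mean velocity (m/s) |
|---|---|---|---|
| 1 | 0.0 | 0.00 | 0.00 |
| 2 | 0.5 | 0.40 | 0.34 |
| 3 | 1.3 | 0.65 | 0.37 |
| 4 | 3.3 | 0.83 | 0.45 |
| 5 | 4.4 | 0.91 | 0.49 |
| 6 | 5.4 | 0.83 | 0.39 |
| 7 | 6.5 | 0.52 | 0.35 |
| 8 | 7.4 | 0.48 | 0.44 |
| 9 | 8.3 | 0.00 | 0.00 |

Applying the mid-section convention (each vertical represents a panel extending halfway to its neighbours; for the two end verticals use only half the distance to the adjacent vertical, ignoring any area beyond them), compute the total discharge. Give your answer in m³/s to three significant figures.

2.18 m³/s

w_2 = (1.3 − 0.0)/2 = 0.65 m; q_2 = 0.34 × 0.40 × 0.65 = 0.08840 m³/s
w_3 = (3.3 − 0.5)/2 = 1.4 m; q_3 = 0.37 × 0.65 × 1.4 = 0.3367 m³/s
w_4 = (4.4 − 1.3)/2 = 1.55 m; q_4 = 0.45 × 0.83 × 1.55 = 0.5789 m³/s
w_5 = (5.4 − 3.3)/2 = 1.05 m; q_5 = 0.49 × 0.91 × 1.05 = 0.4682 m³/s
w_6 = (6.5 − 4.4)/2 = 1.05 m; q_6 = 0.39 × 0.83 × 1.05 = 0.3399 m³/s
w_7 = (7.4 − 5.4)/2 = 1 m; q_7 = 0.35 × 0.52 × 1 = 0.1820 m³/s
w_8 = (8.3 − 6.5)/2 = 0.9 m; q_8 = 0.44 × 0.48 × 0.9 = 0.1901 m³/s
Stations 1, 9 contribute zero (depth or velocity is 0).
Q = Σ qᵢ = 2.184 m³/s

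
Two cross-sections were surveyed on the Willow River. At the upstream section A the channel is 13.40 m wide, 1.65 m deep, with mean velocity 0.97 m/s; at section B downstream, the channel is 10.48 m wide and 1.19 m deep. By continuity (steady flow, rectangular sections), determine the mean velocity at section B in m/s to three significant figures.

Q = A₁V₁ = (13.40×1.65) × 0.97 = 21.45 m³/s
A₂ = 10.48 × 1.19 = 12.47 m²
V₂ = Q/A₂ = 21.45/12.47 = 1.720 m/s

1.72 m/s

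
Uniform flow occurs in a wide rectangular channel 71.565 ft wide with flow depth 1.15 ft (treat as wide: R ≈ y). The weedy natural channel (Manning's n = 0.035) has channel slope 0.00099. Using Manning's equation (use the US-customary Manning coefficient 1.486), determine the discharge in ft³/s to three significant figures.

A = b·y = 71.565 × 1.15 = 82.30 ft²
Wide channel: R ≈ y = 1.15 ft
Q = (1.486/n)·A·R^(2/3)·S^(1/2) = (1.486/0.035) × 82.30 × 1.150^(2/3) × 0.00099^(1/2) = 120.7 ft³/s

121 ft³/s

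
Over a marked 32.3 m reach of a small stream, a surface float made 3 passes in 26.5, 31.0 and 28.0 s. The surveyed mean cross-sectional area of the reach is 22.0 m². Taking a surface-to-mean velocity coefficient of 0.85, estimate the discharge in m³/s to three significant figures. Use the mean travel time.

21.2 m³/s

t̄ = (26.5 + 31.0 + 28.0) / 3 = 28.5 s
v_surface = L / t̄ = 32.3 / 28.5 = 1.133 m/s
v_mean = 0.85 × 1.133 = 0.9633 m/s
Q = A × v_mean = 22.0 × 0.9633 = 21.19 m³/s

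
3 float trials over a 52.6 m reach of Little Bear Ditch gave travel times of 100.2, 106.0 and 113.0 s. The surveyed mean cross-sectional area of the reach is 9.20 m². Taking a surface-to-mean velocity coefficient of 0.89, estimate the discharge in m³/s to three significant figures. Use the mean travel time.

t̄ = (100.2 + 106.0 + 113.0) / 3 = 106.4 s
v_surface = L / t̄ = 52.6 / 106.4 = 0.4944 m/s
v_mean = 0.89 × 0.4944 = 0.4400 m/s
Q = A × v_mean = 9.20 × 0.4400 = 4.048 m³/s

4.05 m³/s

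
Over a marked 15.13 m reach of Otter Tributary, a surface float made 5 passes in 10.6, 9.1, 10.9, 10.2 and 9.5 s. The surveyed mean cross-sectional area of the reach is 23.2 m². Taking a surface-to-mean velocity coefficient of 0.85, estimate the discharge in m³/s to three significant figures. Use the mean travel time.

29.7 m³/s

t̄ = (10.6 + 9.1 + 10.9 + 10.2 + 9.5) / 5 = 10.06 s
v_surface = L / t̄ = 15.13 / 10.06 = 1.504 m/s
v_mean = 0.85 × 1.504 = 1.278 m/s
Q = A × v_mean = 23.2 × 1.278 = 29.66 m³/s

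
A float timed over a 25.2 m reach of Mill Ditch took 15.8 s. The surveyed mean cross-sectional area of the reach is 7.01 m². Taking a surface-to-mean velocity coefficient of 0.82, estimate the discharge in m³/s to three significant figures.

9.17 m³/s

v_surface = L / t̄ = 25.2 / 15.8 = 1.595 m/s
v_mean = 0.82 × 1.595 = 1.308 m/s
Q = A × v_mean = 7.01 × 1.308 = 9.168 m³/s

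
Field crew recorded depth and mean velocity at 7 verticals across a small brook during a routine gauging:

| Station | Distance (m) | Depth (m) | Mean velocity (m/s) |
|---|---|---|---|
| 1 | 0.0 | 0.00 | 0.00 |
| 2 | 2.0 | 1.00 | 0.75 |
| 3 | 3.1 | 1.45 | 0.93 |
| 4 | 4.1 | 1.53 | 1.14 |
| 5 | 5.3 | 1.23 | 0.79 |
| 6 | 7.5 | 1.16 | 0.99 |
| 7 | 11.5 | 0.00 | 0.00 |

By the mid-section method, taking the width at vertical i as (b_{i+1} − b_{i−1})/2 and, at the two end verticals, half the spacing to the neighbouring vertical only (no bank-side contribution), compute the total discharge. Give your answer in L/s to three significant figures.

9710 L/s

w_2 = (3.1 − 0.0)/2 = 1.55 m; q_2 = 0.75 × 1.00 × 1.55 = 1.163 m³/s
w_3 = (4.1 − 2.0)/2 = 1.05 m; q_3 = 0.93 × 1.45 × 1.05 = 1.416 m³/s
w_4 = (5.3 − 3.1)/2 = 1.1 m; q_4 = 1.14 × 1.53 × 1.1 = 1.919 m³/s
w_5 = (7.5 − 4.1)/2 = 1.7 m; q_5 = 0.79 × 1.23 × 1.7 = 1.652 m³/s
w_6 = (11.5 − 5.3)/2 = 3.1 m; q_6 = 0.99 × 1.16 × 3.1 = 3.560 m³/s
Stations 1, 7 contribute zero (depth or velocity is 0).
Q = Σ qᵢ = 9.709 m³/s
= 9.709 × 1000 = 9709 L/s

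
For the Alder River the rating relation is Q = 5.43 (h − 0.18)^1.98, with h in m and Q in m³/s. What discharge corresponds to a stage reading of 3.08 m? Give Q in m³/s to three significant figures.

Q = 5.43 × (3.08 − 0.18)^1.98 = 5.43 × 2.9^1.98 = 44.70 m³/s

44.7 m³/s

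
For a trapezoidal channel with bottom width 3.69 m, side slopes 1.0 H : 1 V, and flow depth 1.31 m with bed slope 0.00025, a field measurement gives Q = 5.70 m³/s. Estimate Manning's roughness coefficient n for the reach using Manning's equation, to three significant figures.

A = (b + z·y)·y = (3.69 + 1.0×1.31)×1.31 = 6.550 m²
P = b + 2y√(1+z²) = 3.69 + 2×1.31×√(1+1.0²) = 7.395 m
R = A/P = 6.550/7.395 = 0.8857 m
n = (1/Q)·A·R^(2/3)·S^(1/2) = (1/5.70) × 6.550 × 0.9223 × 0.01581 = 0.01676

0.0168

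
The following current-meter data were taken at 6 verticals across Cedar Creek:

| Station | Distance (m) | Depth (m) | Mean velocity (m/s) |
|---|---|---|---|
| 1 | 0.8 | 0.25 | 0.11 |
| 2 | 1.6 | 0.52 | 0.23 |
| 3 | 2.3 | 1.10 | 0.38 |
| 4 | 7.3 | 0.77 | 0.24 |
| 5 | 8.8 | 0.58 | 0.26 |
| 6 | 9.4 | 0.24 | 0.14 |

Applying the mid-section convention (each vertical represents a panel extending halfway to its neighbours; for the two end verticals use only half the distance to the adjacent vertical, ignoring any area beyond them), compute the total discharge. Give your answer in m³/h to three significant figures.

w_1 = (1.6 − 0.8)/2 = 0.4 m; q_1 = 0.11 × 0.25 × 0.4 = 0.01100 m³/s
w_2 = (2.3 − 0.8)/2 = 0.75 m; q_2 = 0.23 × 0.52 × 0.75 = 0.08970 m³/s
w_3 = (7.3 − 1.6)/2 = 2.85 m; q_3 = 0.38 × 1.10 × 2.85 = 1.191 m³/s
w_4 = (8.8 − 2.3)/2 = 3.25 m; q_4 = 0.24 × 0.77 × 3.25 = 0.6006 m³/s
w_5 = (9.4 − 7.3)/2 = 1.05 m; q_5 = 0.26 × 0.58 × 1.05 = 0.1583 m³/s
w_6 = (9.4 − 8.8)/2 = 0.3 m; q_6 = 0.14 × 0.24 × 0.3 = 0.01008 m³/s
Q = Σ qᵢ = 2.061 m³/s
= 2.061 × 3600 = 7420 m³/h

7420 m³/h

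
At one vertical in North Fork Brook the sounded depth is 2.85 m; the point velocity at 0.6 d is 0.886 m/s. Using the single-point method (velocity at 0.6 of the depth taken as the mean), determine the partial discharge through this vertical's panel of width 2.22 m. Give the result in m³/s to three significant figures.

v̄ = v₀.₆ = 0.886 m/s
q = v̄ × d × w = 0.8860 × 2.85 × 2.22 = 5.606 m³/s

5.61 m³/s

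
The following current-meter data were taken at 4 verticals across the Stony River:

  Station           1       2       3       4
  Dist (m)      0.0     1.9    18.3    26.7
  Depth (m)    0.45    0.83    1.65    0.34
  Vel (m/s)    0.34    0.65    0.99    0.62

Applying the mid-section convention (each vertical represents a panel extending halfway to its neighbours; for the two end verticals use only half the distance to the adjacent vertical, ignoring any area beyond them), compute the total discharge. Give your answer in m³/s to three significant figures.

26.2 m³/s

w_1 = (1.9 − 0.0)/2 = 0.95 m; q_1 = 0.34 × 0.45 × 0.95 = 0.1454 m³/s
w_2 = (18.3 − 0.0)/2 = 9.15 m; q_2 = 0.65 × 0.83 × 9.15 = 4.936 m³/s
w_3 = (26.7 − 1.9)/2 = 12.4 m; q_3 = 0.99 × 1.65 × 12.4 = 20.26 m³/s
w_4 = (26.7 − 18.3)/2 = 4.2 m; q_4 = 0.62 × 0.34 × 4.2 = 0.8854 m³/s
Q = Σ qᵢ = 26.22 m³/s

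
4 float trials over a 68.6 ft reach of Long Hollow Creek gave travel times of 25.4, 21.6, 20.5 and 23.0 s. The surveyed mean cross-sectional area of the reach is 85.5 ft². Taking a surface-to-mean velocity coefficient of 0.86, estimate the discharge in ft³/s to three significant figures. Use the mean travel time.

223 ft³/s

t̄ = (25.4 + 21.6 + 20.5 + 23.0) / 4 = 22.625 s
v_surface = L / t̄ = 68.6 / 22.625 = 3.032 ft/s
v_mean = 0.86 × 3.032 = 2.608 ft/s
Q = A × v_mean = 85.5 × 2.608 = 222.9 ft³/s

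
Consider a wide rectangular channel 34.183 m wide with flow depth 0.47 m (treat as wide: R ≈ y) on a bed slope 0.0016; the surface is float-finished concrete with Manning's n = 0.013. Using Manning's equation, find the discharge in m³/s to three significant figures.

A = b·y = 34.183 × 0.47 = 16.07 m²
Wide channel: R ≈ y = 0.47 m
Q = (1/n)·A·R^(2/3)·S^(1/2) = (1/0.013) × 16.07 × 0.4700^(2/3) × 0.0016^(1/2) = 29.88 m³/s

29.9 m³/s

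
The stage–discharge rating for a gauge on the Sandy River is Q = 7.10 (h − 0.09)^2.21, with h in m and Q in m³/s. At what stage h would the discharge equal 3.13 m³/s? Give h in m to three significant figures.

0.780 m

h − h₀ = (Q/C)^(1/b) = (3.13/7.10)^(1/2.21) = 0.6903 m
h = 0.09 + 0.6903 = 0.7803 m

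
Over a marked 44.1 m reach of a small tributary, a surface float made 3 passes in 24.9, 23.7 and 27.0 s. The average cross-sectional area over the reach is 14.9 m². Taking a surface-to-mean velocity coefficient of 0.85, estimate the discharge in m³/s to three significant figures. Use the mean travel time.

t̄ = (24.9 + 23.7 + 27.0) / 3 = 25.2 s
v_surface = L / t̄ = 44.1 / 25.2 = 1.750 m/s
v_mean = 0.85 × 1.750 = 1.488 m/s
Q = A × v_mean = 14.9 × 1.488 = 22.16 m³/s

22.2 m³/s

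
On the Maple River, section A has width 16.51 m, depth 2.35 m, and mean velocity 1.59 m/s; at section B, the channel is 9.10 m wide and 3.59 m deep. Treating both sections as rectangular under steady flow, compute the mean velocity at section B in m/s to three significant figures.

Q = A₁V₁ = (16.51×2.35) × 1.59 = 61.69 m³/s
A₂ = 9.10 × 3.59 = 32.67 m²
V₂ = Q/A₂ = 61.69/32.67 = 1.888 m/s

1.89 m/s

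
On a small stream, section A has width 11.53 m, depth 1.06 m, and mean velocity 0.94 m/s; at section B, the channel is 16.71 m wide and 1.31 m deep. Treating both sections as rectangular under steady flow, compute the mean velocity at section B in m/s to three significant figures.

Q = A₁V₁ = (11.53×1.06) × 0.94 = 11.49 m³/s
A₂ = 16.71 × 1.31 = 21.89 m²
V₂ = Q/A₂ = 11.49/21.89 = 0.5248 m/s

0.525 m/s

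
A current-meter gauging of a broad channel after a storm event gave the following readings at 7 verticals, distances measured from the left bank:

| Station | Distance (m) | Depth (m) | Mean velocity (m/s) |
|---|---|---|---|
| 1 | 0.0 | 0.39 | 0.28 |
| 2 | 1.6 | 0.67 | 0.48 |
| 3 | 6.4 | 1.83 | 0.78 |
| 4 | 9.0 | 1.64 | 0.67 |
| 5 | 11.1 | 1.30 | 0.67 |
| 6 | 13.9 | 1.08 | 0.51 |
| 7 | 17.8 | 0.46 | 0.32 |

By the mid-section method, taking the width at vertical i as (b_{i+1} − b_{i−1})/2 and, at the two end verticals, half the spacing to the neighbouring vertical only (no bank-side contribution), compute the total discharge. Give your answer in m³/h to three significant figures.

w_1 = (1.6 − 0.0)/2 = 0.8 m; q_1 = 0.28 × 0.39 × 0.8 = 0.08736 m³/s
w_2 = (6.4 − 0.0)/2 = 3.2 m; q_2 = 0.48 × 0.67 × 3.2 = 1.029 m³/s
w_3 = (9.0 − 1.6)/2 = 3.7 m; q_3 = 0.78 × 1.83 × 3.7 = 5.281 m³/s
w_4 = (11.1 − 6.4)/2 = 2.35 m; q_4 = 0.67 × 1.64 × 2.35 = 2.582 m³/s
w_5 = (13.9 − 9.0)/2 = 2.45 m; q_5 = 0.67 × 1.30 × 2.45 = 2.134 m³/s
w_6 = (17.8 − 11.1)/2 = 3.35 m; q_6 = 0.51 × 1.08 × 3.35 = 1.845 m³/s
w_7 = (17.8 − 13.9)/2 = 1.95 m; q_7 = 0.32 × 0.46 × 1.95 = 0.2870 m³/s
Q = Σ qᵢ = 13.25 m³/s
= 13.25 × 3600 = 47690 m³/h

47700 m³/h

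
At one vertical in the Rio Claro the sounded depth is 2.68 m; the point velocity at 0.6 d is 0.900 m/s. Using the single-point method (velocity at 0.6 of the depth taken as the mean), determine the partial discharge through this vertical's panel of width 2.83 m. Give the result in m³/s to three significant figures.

6.83 m³/s

v̄ = v₀.₆ = 0.900 m/s
q = v̄ × d × w = 0.9000 × 2.68 × 2.83 = 6.826 m³/s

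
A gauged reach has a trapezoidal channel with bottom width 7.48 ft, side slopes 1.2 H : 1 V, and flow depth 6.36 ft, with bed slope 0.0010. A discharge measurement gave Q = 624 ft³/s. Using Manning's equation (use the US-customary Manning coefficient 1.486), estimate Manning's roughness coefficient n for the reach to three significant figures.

0.0167

A = (b + z·y)·y = (7.48 + 1.2×6.36)×6.36 = 96.11 ft²
P = b + 2y√(1+z²) = 7.48 + 2×6.36×√(1+1.2²) = 27.35 ft
R = A/P = 96.11/27.35 = 3.514 ft
n = (1.486/Q)·A·R^(2/3)·S^(1/2) = (1.486/624) × 96.11 × 2.311 × 0.03162 = 0.01673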